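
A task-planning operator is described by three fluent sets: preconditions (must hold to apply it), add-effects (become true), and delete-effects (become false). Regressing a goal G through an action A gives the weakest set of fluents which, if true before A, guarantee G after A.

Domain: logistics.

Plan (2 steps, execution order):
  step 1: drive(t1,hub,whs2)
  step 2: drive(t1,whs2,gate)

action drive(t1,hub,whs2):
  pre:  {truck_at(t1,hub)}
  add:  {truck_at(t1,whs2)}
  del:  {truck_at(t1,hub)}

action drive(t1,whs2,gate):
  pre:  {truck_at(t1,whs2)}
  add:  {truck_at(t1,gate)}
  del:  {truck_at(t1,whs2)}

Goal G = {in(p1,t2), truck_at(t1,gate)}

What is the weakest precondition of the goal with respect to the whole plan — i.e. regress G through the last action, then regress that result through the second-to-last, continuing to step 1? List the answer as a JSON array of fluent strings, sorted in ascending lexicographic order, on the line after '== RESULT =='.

Regress step by step:
  through step 2 (drive(t1,whs2,gate)): drop {truck_at(t1,gate)}, keep {in(p1,t2)}, require {truck_at(t1,whs2)}
    → {in(p1,t2), truck_at(t1,whs2)}
  through step 1 (drive(t1,hub,whs2)): drop {truck_at(t1,whs2)}, keep {in(p1,t2)}, require {truck_at(t1,hub)}
    → {in(p1,t2), truck_at(t1,hub)}

== RESULT ==
["in(p1,t2)", "truck_at(t1,hub)"]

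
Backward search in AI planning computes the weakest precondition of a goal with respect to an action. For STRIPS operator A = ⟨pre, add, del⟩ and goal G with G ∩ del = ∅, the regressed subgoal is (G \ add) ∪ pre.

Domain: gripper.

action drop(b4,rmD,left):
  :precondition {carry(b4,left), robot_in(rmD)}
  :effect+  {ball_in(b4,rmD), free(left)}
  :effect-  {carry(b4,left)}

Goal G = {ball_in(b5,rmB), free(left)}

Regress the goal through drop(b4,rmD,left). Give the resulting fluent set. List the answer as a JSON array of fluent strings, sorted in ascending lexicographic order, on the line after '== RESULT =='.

Regress:
  G ∩ del = {}  (empty — regression defined)
  G \ add = {ball_in(b5,rmB), free(left)} \ {ball_in(b4,rmD), free(left)} = {ball_in(b5,rmB)}
  ∪ pre   = {ball_in(b5,rmB)} ∪ {carry(b4,left), robot_in(rmD)}
          = {ball_in(b5,rmB), carry(b4,left), robot_in(rmD)}

== RESULT ==
["ball_in(b5,rmB)", "carry(b4,left)", "robot_in(rmD)"]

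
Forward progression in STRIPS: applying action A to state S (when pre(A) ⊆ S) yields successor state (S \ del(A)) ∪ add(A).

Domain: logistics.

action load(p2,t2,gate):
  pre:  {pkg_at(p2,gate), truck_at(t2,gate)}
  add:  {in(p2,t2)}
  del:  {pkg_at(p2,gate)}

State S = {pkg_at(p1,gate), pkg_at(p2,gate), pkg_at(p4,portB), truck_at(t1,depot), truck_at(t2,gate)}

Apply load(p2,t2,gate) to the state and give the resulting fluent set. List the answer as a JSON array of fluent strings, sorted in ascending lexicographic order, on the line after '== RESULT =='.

Compute (S \ del) ∪ add:
  pre ⊆ S: {pkg_at(p2,gate), truck_at(t2,gate)} ⊆ S  — applicable
  S \ del = {pkg_at(p1,gate), pkg_at(p4,portB), truck_at(t1,depot), truck_at(t2,gate)}
  ∪ add   = {in(p2,t2), pkg_at(p1,gate), pkg_at(p4,portB), truck_at(t1,depot), truck_at(t2,gate)}

== RESULT ==
["in(p2,t2)", "pkg_at(p1,gate)", "pkg_at(p4,portB)", "truck_at(t1,depot)", "truck_at(t2,gate)"]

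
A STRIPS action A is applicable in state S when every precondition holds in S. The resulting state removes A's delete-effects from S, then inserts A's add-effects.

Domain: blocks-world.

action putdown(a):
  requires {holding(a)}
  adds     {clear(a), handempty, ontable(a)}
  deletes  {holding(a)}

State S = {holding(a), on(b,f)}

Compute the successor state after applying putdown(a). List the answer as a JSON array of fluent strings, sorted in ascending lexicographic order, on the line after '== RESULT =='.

Compute (S \ del) ∪ add:
  pre ⊆ S: {holding(a)} ⊆ S  — applicable
  S \ del = {on(b,f)}
  ∪ add   = {clear(a), handempty, on(b,f), ontable(a)}

== RESULT ==
["clear(a)", "handempty", "on(b,f)", "ontable(a)"]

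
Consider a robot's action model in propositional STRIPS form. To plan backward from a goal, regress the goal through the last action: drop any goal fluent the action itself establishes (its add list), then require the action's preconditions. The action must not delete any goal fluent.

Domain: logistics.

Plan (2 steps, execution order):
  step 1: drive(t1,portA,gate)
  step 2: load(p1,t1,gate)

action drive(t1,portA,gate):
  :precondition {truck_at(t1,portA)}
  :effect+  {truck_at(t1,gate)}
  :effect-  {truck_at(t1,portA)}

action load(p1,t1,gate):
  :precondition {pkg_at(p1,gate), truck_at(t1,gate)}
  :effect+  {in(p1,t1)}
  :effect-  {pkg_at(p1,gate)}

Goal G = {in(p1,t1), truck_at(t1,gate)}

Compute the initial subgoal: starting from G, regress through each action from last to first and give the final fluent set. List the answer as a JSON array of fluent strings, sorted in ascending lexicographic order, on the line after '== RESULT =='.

Work backward from the goal:
  through step 2 (load(p1,t1,gate)): drop {in(p1,t1)}, keep {truck_at(t1,gate)}, require {pkg_at(p1,gate), truck_at(t1,gate)}
    → {pkg_at(p1,gate), truck_at(t1,gate)}
  through step 1 (drive(t1,portA,gate)): drop {truck_at(t1,gate)}, keep {pkg_at(p1,gate)}, require {truck_at(t1,portA)}
    → {pkg_at(p1,gate), truck_at(t1,portA)}

== RESULT ==
["pkg_at(p1,gate)", "truck_at(t1,portA)"]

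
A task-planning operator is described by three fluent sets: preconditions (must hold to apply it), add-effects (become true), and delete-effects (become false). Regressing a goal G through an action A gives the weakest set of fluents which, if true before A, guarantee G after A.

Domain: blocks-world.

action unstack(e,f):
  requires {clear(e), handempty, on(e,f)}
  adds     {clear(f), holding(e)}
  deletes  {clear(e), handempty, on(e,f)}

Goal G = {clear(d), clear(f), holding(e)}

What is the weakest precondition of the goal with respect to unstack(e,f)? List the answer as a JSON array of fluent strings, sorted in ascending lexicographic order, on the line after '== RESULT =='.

Compute (G \ add) ∪ pre:
  G ∩ del = {}  (empty — regression defined)
  G \ add = {clear(d), clear(f), holding(e)} \ {clear(f), holding(e)} = {clear(d)}
  ∪ pre   = {clear(d)} ∪ {clear(e), handempty, on(e,f)}
          = {clear(d), clear(e), handempty, on(e,f)}

== RESULT ==
["clear(d)", "clear(e)", "handempty", "on(e,f)"]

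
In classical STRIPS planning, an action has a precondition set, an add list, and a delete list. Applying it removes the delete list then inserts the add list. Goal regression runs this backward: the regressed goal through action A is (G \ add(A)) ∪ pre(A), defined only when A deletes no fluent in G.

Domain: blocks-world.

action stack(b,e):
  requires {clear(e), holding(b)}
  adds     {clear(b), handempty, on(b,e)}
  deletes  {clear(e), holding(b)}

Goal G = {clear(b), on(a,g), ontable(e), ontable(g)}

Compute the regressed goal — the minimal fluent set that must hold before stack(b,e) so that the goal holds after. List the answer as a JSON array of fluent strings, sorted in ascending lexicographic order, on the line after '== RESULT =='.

Regress:
  G ∩ del = {}  (empty — regression defined)
  G \ add = {clear(b), on(a,g), ontable(e), ontable(g)} \ {clear(b), handempty, on(b,e)} = {on(a,g), ontable(e), ontable(g)}
  ∪ pre   = {on(a,g), ontable(e), ontable(g)} ∪ {clear(e), holding(b)}
          = {clear(e), holding(b), on(a,g), ontable(e), ontable(g)}

== RESULT ==
["clear(e)", "holding(b)", "on(a,g)", "ontable(e)", "ontable(g)"]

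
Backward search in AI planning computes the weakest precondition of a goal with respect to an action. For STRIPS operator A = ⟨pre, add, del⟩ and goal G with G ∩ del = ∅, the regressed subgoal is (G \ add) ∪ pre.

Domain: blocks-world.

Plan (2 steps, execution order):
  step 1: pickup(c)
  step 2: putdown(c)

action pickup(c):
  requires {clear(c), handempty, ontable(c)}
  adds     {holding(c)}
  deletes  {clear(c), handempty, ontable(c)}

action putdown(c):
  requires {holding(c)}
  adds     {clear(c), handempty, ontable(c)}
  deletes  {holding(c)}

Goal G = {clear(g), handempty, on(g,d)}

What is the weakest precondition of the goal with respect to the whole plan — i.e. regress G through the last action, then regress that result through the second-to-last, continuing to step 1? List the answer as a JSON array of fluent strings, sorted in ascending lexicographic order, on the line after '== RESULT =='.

Regress step by step:
  through step 2 (putdown(c)): drop {handempty}, keep {clear(g), on(g,d)}, require {holding(c)}
    → {clear(g), holding(c), on(g,d)}
  through step 1 (pickup(c)): drop {holding(c)}, keep {clear(g), on(g,d)}, require {clear(c), handempty, ontable(c)}
    → {clear(c), clear(g), handempty, on(g,d), ontable(c)}

== RESULT ==
["clear(c)", "clear(g)", "handempty", "on(g,d)", "ontable(c)"]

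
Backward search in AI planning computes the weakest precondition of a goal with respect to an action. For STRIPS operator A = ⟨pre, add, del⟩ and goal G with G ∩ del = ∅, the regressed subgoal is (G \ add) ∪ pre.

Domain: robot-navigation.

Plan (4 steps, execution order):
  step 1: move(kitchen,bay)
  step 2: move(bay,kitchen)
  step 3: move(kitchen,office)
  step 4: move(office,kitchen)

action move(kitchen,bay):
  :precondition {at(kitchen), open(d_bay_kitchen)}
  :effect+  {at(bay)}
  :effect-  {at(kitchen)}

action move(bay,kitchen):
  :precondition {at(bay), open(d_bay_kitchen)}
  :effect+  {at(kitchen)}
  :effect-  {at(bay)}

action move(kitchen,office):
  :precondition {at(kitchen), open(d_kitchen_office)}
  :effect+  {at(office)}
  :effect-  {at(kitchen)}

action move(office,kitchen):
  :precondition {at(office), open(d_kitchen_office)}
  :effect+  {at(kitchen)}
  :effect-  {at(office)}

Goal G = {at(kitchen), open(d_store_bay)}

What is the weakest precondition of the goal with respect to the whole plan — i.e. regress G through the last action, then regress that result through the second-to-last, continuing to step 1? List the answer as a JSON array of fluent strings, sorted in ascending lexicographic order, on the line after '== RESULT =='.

Work backward from the goal:
  through step 4 (move(office,kitchen)): drop {at(kitchen)}, keep {open(d_store_bay)}, require {at(office), open(d_kitchen_office)}
    → {at(office), open(d_kitchen_office), open(d_store_bay)}
  through step 3 (move(kitchen,office)): drop {at(office)}, keep {open(d_kitchen_office), open(d_store_bay)}, require {at(kitchen), open(d_kitchen_office)}
    → {at(kitchen), open(d_kitchen_office), open(d_store_bay)}
  through step 2 (move(bay,kitchen)): drop {at(kitchen)}, keep {open(d_kitchen_office), open(d_store_bay)}, require {at(bay), open(d_bay_kitchen)}
    → {at(bay), open(d_bay_kitchen), open(d_kitchen_office), open(d_store_bay)}
  through step 1 (move(kitchen,bay)): drop {at(bay)}, keep {open(d_bay_kitchen), open(d_kitchen_office), open(d_store_bay)}, require {at(kitchen), open(d_bay_kitchen)}
    → {at(kitchen), open(d_bay_kitchen), open(d_kitchen_office), open(d_store_bay)}

== RESULT ==
["at(kitchen)", "open(d_bay_kitchen)", "open(d_kitchen_office)", "open(d_store_bay)"]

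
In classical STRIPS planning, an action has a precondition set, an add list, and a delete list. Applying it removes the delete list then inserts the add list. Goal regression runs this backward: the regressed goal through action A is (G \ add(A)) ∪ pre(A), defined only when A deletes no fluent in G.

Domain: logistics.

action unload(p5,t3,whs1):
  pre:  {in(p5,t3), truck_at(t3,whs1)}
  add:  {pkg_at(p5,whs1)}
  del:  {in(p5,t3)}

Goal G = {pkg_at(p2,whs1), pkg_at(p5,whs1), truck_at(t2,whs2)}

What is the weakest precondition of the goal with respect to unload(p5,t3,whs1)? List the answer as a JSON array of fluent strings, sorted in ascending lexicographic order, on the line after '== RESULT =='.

Compute (G \ add) ∪ pre:
  G ∩ del = {}  (empty — regression defined)
  G \ add = {pkg_at(p2,whs1), pkg_at(p5,whs1), truck_at(t2,whs2)} \ {pkg_at(p5,whs1)} = {pkg_at(p2,whs1), truck_at(t2,whs2)}
  ∪ pre   = {pkg_at(p2,whs1), truck_at(t2,whs2)} ∪ {in(p5,t3), truck_at(t3,whs1)}
          = {in(p5,t3), pkg_at(p2,whs1), truck_at(t2,whs2), truck_at(t3,whs1)}

== RESULT ==
["in(p5,t3)", "pkg_at(p2,whs1)", "truck_at(t2,whs2)", "truck_at(t3,whs1)"]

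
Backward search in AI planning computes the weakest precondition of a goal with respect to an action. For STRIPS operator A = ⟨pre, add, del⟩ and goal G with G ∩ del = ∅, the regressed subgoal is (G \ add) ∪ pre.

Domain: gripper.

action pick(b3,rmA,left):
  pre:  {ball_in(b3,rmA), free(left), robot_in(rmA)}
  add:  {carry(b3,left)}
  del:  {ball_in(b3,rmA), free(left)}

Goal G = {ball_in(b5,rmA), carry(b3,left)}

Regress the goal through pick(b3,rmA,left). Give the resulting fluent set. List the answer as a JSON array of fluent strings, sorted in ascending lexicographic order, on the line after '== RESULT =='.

Compute (G \ add) ∪ pre:
  G ∩ del = {}  (empty — regression defined)
  G \ add = {ball_in(b5,rmA), carry(b3,left)} \ {carry(b3,left)} = {ball_in(b5,rmA)}
  ∪ pre   = {ball_in(b5,rmA)} ∪ {ball_in(b3,rmA), free(left), robot_in(rmA)}
          = {ball_in(b3,rmA), ball_in(b5,rmA), free(left), robot_in(rmA)}

== RESULT ==
["ball_in(b3,rmA)", "ball_in(b5,rmA)", "free(left)", "robot_in(rmA)"]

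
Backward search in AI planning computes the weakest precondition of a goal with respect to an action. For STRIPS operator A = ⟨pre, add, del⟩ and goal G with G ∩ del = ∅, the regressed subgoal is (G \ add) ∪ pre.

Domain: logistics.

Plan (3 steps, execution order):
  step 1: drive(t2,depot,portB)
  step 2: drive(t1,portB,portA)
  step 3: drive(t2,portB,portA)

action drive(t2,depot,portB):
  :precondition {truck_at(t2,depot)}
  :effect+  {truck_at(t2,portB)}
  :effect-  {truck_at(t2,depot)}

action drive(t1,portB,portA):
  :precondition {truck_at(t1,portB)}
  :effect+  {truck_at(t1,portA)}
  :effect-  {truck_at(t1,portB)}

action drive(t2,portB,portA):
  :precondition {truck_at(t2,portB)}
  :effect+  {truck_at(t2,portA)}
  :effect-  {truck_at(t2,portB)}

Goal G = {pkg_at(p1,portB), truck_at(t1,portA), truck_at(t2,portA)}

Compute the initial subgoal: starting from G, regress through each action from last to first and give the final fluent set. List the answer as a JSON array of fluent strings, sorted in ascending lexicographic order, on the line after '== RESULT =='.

Work backward from the goal:
  through step 3 (drive(t2,portB,portA)): drop {truck_at(t2,portA)}, keep {pkg_at(p1,portB), truck_at(t1,portA)}, require {truck_at(t2,portB)}
    → {pkg_at(p1,portB), truck_at(t1,portA), truck_at(t2,portB)}
  through step 2 (drive(t1,portB,portA)): drop {truck_at(t1,portA)}, keep {pkg_at(p1,portB), truck_at(t2,portB)}, require {truck_at(t1,portB)}
    → {pkg_at(p1,portB), truck_at(t1,portB), truck_at(t2,portB)}
  through step 1 (drive(t2,depot,portB)): drop {truck_at(t2,portB)}, keep {pkg_at(p1,portB), truck_at(t1,portB)}, require {truck_at(t2,depot)}
    → {pkg_at(p1,portB), truck_at(t1,portB), truck_at(t2,depot)}

== RESULT ==
["pkg_at(p1,portB)", "truck_at(t1,portB)", "truck_at(t2,depot)"]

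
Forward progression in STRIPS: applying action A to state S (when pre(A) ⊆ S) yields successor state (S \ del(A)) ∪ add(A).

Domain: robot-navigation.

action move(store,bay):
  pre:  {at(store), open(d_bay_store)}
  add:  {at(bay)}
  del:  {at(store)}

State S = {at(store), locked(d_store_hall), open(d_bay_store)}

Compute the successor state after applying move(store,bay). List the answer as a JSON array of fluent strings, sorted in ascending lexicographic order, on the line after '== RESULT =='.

Compute (S \ del) ∪ add:
  pre ⊆ S: {at(store), open(d_bay_store)} ⊆ S  — applicable
  S \ del = {locked(d_store_hall), open(d_bay_store)}
  ∪ add   = {at(bay), locked(d_store_hall), open(d_bay_store)}

== RESULT ==
["at(bay)", "locked(d_store_hall)", "open(d_bay_store)"]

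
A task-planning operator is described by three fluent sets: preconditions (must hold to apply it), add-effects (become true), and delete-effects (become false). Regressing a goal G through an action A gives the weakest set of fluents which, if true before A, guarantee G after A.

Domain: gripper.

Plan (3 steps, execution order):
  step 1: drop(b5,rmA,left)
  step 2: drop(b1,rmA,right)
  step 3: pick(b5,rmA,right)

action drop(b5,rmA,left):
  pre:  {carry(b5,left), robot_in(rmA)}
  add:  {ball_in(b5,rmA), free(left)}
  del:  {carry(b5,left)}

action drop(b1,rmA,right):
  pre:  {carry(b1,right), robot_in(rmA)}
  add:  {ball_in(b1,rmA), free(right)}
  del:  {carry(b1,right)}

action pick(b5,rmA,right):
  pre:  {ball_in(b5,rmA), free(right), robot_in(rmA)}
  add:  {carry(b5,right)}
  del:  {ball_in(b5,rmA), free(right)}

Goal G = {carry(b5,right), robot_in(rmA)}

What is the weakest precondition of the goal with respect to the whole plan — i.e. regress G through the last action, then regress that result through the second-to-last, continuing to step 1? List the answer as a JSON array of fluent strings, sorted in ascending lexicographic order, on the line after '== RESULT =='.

Work backward from the goal:
  through step 3 (pick(b5,rmA,right)): drop {carry(b5,right)}, keep {robot_in(rmA)}, require {ball_in(b5,rmA), free(right), robot_in(rmA)}
    → {ball_in(b5,rmA), free(right), robot_in(rmA)}
  through step 2 (drop(b1,rmA,right)): drop {free(right)}, keep {ball_in(b5,rmA), robot_in(rmA)}, require {carry(b1,right), robot_in(rmA)}
    → {ball_in(b5,rmA), carry(b1,right), robot_in(rmA)}
  through step 1 (drop(b5,rmA,left)): drop {ball_in(b5,rmA)}, keep {carry(b1,right), robot_in(rmA)}, require {carry(b5,left), robot_in(rmA)}
    → {carry(b1,right), carry(b5,left), robot_in(rmA)}

== RESULT ==
["carry(b1,right)", "carry(b5,left)", "robot_in(rmA)"]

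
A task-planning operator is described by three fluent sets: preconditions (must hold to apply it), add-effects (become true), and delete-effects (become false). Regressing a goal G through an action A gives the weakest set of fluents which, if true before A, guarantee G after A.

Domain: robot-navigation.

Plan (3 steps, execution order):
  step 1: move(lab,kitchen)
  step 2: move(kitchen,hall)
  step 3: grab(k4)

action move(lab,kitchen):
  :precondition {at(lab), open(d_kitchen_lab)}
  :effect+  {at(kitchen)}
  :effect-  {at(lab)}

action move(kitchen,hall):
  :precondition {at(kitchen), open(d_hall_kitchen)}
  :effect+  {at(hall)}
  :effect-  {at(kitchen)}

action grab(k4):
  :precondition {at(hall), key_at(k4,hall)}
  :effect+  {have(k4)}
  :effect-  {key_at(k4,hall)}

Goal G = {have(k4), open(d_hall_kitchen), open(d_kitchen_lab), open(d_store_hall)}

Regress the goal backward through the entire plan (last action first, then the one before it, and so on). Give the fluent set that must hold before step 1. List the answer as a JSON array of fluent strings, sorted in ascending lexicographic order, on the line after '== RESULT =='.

Work backward from the goal:
  through step 3 (grab(k4)): drop {have(k4)}, keep {open(d_hall_kitchen), open(d_kitchen_lab), open(d_store_hall)}, require {at(hall), key_at(k4,hall)}
    → {at(hall), key_at(k4,hall), open(d_hall_kitchen), open(d_kitchen_lab), open(d_store_hall)}
  through step 2 (move(kitchen,hall)): drop {at(hall)}, keep {key_at(k4,hall), open(d_hall_kitchen), open(d_kitchen_lab), open(d_store_hall)}, require {at(kitchen), open(d_hall_kitchen)}
    → {at(kitchen), key_at(k4,hall), open(d_hall_kitchen), open(d_kitchen_lab), open(d_store_hall)}
  through step 1 (move(lab,kitchen)): drop {at(kitchen)}, keep {key_at(k4,hall), open(d_hall_kitchen), open(d_kitchen_lab), open(d_store_hall)}, require {at(lab), open(d_kitchen_lab)}
    → {at(lab), key_at(k4,hall), open(d_hall_kitchen), open(d_kitchen_lab), open(d_store_hall)}

== RESULT ==
["at(lab)", "key_at(k4,hall)", "open(d_hall_kitchen)", "open(d_kitchen_lab)", "open(d_store_hall)"]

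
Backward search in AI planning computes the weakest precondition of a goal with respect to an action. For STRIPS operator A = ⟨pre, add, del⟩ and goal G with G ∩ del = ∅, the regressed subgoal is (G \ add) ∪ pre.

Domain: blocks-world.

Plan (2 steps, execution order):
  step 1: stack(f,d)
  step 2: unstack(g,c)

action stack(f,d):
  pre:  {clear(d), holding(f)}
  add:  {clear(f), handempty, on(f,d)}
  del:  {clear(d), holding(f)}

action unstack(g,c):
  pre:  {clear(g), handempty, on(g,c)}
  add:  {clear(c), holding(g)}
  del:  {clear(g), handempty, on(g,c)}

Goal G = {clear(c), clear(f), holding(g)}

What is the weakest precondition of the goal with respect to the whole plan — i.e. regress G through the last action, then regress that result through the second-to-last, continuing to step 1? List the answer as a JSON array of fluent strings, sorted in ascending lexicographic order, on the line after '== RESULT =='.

Regress step by step:
  through step 2 (unstack(g,c)): drop {clear(c), holding(g)}, keep {clear(f)}, require {clear(g), handempty, on(g,c)}
    → {clear(f), clear(g), handempty, on(g,c)}
  through step 1 (stack(f,d)): drop {clear(f), handempty}, keep {clear(g), on(g,c)}, require {clear(d), holding(f)}
    → {clear(d), clear(g), holding(f), on(g,c)}

== RESULT ==
["clear(d)", "clear(g)", "holding(f)", "on(g,c)"]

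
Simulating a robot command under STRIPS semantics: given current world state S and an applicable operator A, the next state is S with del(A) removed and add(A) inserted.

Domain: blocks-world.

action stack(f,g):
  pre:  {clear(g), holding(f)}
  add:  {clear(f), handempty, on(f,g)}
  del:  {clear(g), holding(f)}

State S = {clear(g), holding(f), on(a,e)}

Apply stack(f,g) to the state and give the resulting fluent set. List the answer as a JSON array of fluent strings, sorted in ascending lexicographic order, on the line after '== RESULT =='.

Compute (S \ del) ∪ add:
  pre ⊆ S: {clear(g), holding(f)} ⊆ S  — applicable
  S \ del = {on(a,e)}
  ∪ add   = {clear(f), handempty, on(a,e), on(f,g)}

== RESULT ==
["clear(f)", "handempty", "on(a,e)", "on(f,g)"]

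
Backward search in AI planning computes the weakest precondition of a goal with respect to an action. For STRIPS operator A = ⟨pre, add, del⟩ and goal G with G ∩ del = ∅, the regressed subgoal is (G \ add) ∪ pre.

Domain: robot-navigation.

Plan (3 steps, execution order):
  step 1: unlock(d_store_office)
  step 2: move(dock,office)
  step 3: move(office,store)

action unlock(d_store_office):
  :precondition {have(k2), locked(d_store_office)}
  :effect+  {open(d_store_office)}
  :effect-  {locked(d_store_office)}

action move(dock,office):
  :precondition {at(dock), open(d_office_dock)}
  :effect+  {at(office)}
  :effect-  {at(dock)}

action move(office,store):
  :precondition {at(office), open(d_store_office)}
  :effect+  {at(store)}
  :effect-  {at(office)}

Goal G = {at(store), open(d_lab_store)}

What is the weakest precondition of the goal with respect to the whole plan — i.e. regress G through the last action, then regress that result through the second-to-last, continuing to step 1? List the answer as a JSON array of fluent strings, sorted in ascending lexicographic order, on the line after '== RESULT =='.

Work backward from the goal:
  through step 3 (move(office,store)): drop {at(store)}, keep {open(d_lab_store)}, require {at(office), open(d_store_office)}
    → {at(office), open(d_lab_store), open(d_store_office)}
  through step 2 (move(dock,office)): drop {at(office)}, keep {open(d_lab_store), open(d_store_office)}, require {at(dock), open(d_office_dock)}
    → {at(dock), open(d_lab_store), open(d_office_dock), open(d_store_office)}
  through step 1 (unlock(d_store_office)): drop {open(d_store_office)}, keep {at(dock), open(d_lab_store), open(d_office_dock)}, require {have(k2), locked(d_store_office)}
    → {at(dock), have(k2), locked(d_store_office), open(d_lab_store), open(d_office_dock)}

== RESULT ==
["at(dock)", "have(k2)", "locked(d_store_office)", "open(d_lab_store)", "open(d_office_dock)"]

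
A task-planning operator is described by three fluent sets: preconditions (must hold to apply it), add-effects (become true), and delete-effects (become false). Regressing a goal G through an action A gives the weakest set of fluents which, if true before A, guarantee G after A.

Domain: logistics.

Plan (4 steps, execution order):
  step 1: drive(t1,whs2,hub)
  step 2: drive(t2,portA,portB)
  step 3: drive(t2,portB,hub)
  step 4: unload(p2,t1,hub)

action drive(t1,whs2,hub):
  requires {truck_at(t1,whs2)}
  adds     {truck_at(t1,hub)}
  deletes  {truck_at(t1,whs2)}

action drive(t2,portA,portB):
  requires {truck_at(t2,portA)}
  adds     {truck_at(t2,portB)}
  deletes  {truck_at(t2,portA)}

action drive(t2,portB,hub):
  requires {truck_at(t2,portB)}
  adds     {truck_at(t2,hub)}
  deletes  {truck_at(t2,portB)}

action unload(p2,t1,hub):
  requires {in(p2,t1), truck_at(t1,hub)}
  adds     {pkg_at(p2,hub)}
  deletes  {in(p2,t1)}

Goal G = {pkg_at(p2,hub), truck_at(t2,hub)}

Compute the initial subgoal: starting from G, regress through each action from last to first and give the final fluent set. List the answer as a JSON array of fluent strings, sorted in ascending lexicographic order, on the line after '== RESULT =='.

Work backward from the goal:
  through step 4 (unload(p2,t1,hub)): drop {pkg_at(p2,hub)}, keep {truck_at(t2,hub)}, require {in(p2,t1), truck_at(t1,hub)}
    → {in(p2,t1), truck_at(t1,hub), truck_at(t2,hub)}
  through step 3 (drive(t2,portB,hub)): drop {truck_at(t2,hub)}, keep {in(p2,t1), truck_at(t1,hub)}, require {truck_at(t2,portB)}
    → {in(p2,t1), truck_at(t1,hub), truck_at(t2,portB)}
  through step 2 (drive(t2,portA,portB)): drop {truck_at(t2,portB)}, keep {in(p2,t1), truck_at(t1,hub)}, require {truck_at(t2,portA)}
    → {in(p2,t1), truck_at(t1,hub), truck_at(t2,portA)}
  through step 1 (drive(t1,whs2,hub)): drop {truck_at(t1,hub)}, keep {in(p2,t1), truck_at(t2,portA)}, require {truck_at(t1,whs2)}
    → {in(p2,t1), truck_at(t1,whs2), truck_at(t2,portA)}

== RESULT ==
["in(p2,t1)", "truck_at(t1,whs2)", "truck_at(t2,portA)"]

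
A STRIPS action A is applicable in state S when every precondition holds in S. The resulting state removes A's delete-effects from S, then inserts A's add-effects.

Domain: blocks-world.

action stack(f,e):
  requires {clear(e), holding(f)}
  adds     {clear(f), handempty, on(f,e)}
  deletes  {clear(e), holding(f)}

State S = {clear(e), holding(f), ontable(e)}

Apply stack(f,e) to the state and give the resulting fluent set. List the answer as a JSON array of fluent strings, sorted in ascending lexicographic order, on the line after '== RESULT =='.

Progress:
  pre ⊆ S: {clear(e), holding(f)} ⊆ S  — applicable
  S \ del = {ontable(e)}
  ∪ add   = {clear(f), handempty, on(f,e), ontable(e)}

== RESULT ==
["clear(f)", "handempty", "on(f,e)", "ontable(e)"]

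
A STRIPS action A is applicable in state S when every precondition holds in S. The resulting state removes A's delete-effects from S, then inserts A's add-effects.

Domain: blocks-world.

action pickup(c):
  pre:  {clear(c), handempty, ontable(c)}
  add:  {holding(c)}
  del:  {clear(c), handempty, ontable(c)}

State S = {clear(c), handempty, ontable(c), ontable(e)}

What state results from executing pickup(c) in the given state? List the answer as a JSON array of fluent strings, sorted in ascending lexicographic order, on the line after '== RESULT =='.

Progress:
  pre ⊆ S: {clear(c), handempty, ontable(c)} ⊆ S  — applicable
  S \ del = {ontable(e)}
  ∪ add   = {holding(c), ontable(e)}

== RESULT ==
["holding(c)", "ontable(e)"]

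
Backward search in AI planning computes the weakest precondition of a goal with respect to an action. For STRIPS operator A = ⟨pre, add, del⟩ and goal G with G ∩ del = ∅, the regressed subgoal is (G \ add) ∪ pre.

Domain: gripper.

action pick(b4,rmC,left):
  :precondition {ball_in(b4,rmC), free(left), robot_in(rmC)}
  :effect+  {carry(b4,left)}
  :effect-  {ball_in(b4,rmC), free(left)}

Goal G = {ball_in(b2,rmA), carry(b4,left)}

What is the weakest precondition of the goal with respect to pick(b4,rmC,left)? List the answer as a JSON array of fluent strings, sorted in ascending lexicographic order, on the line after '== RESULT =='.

Compute (G \ add) ∪ pre:
  G ∩ del = {}  (empty — regression defined)
  G \ add = {ball_in(b2,rmA), carry(b4,left)} \ {carry(b4,left)} = {ball_in(b2,rmA)}
  ∪ pre   = {ball_in(b2,rmA)} ∪ {ball_in(b4,rmC), free(left), robot_in(rmC)}
          = {ball_in(b2,rmA), ball_in(b4,rmC), free(left), robot_in(rmC)}

== RESULT ==
["ball_in(b2,rmA)", "ball_in(b4,rmC)", "free(left)", "robot_in(rmC)"]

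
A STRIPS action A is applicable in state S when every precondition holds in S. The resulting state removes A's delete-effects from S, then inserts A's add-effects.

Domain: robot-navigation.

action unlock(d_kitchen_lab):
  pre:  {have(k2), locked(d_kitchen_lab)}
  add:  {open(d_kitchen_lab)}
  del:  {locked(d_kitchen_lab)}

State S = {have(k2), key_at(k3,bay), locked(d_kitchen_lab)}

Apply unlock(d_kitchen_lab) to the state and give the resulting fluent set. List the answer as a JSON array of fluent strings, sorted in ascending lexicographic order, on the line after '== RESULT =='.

Progress:
  pre ⊆ S: {have(k2), locked(d_kitchen_lab)} ⊆ S  — applicable
  S \ del = {have(k2), key_at(k3,bay)}
  ∪ add   = {have(k2), key_at(k3,bay), open(d_kitchen_lab)}

== RESULT ==
["have(k2)", "key_at(k3,bay)", "open(d_kitchen_lab)"]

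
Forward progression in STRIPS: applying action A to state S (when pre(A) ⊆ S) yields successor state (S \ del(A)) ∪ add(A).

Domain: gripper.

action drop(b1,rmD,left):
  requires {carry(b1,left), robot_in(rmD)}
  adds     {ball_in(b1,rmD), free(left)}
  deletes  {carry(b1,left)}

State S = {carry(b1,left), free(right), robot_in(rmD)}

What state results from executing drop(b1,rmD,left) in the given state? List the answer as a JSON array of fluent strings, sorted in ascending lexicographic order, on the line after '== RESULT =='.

Compute (S \ del) ∪ add:
  pre ⊆ S: {carry(b1,left), robot_in(rmD)} ⊆ S  — applicable
  S \ del = {free(right), robot_in(rmD)}
  ∪ add   = {ball_in(b1,rmD), free(left), free(right), robot_in(rmD)}

== RESULT ==
["ball_in(b1,rmD)", "free(left)", "free(right)", "robot_in(rmD)"]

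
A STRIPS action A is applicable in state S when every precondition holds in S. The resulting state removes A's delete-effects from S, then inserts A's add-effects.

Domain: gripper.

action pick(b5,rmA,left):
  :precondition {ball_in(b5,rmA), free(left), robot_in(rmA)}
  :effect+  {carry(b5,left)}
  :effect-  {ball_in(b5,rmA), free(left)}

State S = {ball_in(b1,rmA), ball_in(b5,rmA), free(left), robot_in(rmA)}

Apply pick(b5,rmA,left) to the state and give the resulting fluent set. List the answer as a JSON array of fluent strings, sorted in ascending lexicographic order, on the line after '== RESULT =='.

Progress:
  pre ⊆ S: {ball_in(b5,rmA), free(left), robot_in(rmA)} ⊆ S  — applicable
  S \ del = {ball_in(b1,rmA), robot_in(rmA)}
  ∪ add   = {ball_in(b1,rmA), carry(b5,left), robot_in(rmA)}

== RESULT ==
["ball_in(b1,rmA)", "carry(b5,left)", "robot_in(rmA)"]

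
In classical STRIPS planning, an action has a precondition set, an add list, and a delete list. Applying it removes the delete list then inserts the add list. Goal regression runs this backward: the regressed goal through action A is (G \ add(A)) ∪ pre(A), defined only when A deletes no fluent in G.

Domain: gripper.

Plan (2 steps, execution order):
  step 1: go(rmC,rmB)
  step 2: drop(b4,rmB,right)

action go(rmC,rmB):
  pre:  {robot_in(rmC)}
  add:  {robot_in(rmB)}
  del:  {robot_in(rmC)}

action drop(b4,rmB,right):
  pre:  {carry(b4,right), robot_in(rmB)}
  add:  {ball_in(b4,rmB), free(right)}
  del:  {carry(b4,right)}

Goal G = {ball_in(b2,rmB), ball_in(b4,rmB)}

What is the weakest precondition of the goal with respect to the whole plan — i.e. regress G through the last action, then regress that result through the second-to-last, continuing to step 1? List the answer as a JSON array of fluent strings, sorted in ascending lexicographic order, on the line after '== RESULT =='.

Work backward from the goal:
  through step 2 (drop(b4,rmB,right)): drop {ball_in(b4,rmB)}, keep {ball_in(b2,rmB)}, require {carry(b4,right), robot_in(rmB)}
    → {ball_in(b2,rmB), carry(b4,right), robot_in(rmB)}
  through step 1 (go(rmC,rmB)): drop {robot_in(rmB)}, keep {ball_in(b2,rmB), carry(b4,right)}, require {robot_in(rmC)}
    → {ball_in(b2,rmB), carry(b4,right), robot_in(rmC)}

== RESULT ==
["ball_in(b2,rmB)", "carry(b4,right)", "robot_in(rmC)"]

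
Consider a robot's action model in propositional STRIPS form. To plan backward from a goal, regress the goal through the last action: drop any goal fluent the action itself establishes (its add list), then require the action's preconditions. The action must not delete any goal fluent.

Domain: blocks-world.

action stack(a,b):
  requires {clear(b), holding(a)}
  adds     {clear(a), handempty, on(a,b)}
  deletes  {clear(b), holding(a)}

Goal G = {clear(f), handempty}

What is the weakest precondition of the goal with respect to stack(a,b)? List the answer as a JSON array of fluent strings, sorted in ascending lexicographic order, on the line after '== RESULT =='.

Regress:
  G ∩ del = {}  (empty — regression defined)
  G \ add = {clear(f), handempty} \ {clear(a), handempty, on(a,b)} = {clear(f)}
  ∪ pre   = {clear(f)} ∪ {clear(b), holding(a)}
          = {clear(b), clear(f), holding(a)}

== RESULT ==
["clear(b)", "clear(f)", "holding(a)"]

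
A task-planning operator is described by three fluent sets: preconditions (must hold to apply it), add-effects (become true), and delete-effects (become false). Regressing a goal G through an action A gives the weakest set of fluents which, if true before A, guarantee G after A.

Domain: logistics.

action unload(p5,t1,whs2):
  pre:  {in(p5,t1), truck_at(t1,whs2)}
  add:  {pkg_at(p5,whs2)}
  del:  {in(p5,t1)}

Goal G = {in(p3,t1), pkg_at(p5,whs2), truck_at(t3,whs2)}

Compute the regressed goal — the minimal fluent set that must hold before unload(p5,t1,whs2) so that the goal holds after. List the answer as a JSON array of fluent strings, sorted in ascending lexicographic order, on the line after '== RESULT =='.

Compute (G \ add) ∪ pre:
  G ∩ del = {}  (empty — regression defined)
  G \ add = {in(p3,t1), pkg_at(p5,whs2), truck_at(t3,whs2)} \ {pkg_at(p5,whs2)} = {in(p3,t1), truck_at(t3,whs2)}
  ∪ pre   = {in(p3,t1), truck_at(t3,whs2)} ∪ {in(p5,t1), truck_at(t1,whs2)}
          = {in(p3,t1), in(p5,t1), truck_at(t1,whs2), truck_at(t3,whs2)}

== RESULT ==
["in(p3,t1)", "in(p5,t1)", "truck_at(t1,whs2)", "truck_at(t3,whs2)"]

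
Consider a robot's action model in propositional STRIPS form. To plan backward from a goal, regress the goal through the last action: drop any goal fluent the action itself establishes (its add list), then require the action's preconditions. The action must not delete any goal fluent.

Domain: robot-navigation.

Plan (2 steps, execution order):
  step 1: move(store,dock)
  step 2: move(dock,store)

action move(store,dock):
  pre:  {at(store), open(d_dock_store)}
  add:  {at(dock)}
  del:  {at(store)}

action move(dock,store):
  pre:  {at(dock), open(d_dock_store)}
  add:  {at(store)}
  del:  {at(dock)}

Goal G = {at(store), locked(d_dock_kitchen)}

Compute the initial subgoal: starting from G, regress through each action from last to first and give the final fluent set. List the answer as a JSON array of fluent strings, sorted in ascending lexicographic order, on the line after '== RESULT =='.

Work backward from the goal:
  through step 2 (move(dock,store)): drop {at(store)}, keep {locked(d_dock_kitchen)}, require {at(dock), open(d_dock_store)}
    → {at(dock), locked(d_dock_kitchen), open(d_dock_store)}
  through step 1 (move(store,dock)): drop {at(dock)}, keep {locked(d_dock_kitchen), open(d_dock_store)}, require {at(store), open(d_dock_store)}
    → {at(store), locked(d_dock_kitchen), open(d_dock_store)}

== RESULT ==
["at(store)", "locked(d_dock_kitchen)", "open(d_dock_store)"]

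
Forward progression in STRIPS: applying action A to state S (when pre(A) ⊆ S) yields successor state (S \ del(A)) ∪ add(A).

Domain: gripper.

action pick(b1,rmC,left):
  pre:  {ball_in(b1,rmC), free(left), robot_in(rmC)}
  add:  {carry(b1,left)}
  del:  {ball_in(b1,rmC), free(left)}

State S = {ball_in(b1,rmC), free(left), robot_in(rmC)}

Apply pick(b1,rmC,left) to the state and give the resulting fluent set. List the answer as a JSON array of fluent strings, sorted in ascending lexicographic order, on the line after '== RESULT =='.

Compute (S \ del) ∪ add:
  pre ⊆ S: {ball_in(b1,rmC), free(left), robot_in(rmC)} ⊆ S  — applicable
  S \ del = {robot_in(rmC)}
  ∪ add   = {carry(b1,left), robot_in(rmC)}

== RESULT ==
["carry(b1,left)", "robot_in(rmC)"]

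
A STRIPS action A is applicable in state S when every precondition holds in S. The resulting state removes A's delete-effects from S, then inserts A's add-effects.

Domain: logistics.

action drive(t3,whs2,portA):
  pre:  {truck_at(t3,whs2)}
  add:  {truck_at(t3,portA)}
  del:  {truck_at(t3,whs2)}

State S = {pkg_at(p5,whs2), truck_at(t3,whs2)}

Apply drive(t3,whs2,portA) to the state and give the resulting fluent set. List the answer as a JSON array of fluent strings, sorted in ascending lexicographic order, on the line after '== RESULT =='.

Compute (S \ del) ∪ add:
  pre ⊆ S: {truck_at(t3,whs2)} ⊆ S  — applicable
  S \ del = {pkg_at(p5,whs2)}
  ∪ add   = {pkg_at(p5,whs2), truck_at(t3,portA)}

== RESULT ==
["pkg_at(p5,whs2)", "truck_at(t3,portA)"]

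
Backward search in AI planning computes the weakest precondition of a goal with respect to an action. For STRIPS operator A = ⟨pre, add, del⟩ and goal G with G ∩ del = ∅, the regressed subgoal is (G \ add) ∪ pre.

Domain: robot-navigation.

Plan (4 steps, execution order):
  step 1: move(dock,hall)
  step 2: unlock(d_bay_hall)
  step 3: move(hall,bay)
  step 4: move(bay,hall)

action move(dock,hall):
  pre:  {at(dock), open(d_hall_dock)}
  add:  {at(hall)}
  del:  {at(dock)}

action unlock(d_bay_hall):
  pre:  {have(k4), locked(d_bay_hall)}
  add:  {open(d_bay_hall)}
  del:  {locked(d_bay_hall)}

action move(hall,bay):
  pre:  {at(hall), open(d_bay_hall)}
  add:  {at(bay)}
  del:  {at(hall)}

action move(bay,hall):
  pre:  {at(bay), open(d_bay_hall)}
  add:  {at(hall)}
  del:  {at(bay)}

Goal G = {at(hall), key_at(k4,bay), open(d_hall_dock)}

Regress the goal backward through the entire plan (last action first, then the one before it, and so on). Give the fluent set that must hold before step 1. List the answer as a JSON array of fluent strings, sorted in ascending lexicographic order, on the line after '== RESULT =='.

Work backward from the goal:
  through step 4 (move(bay,hall)): drop {at(hall)}, keep {key_at(k4,bay), open(d_hall_dock)}, require {at(bay), open(d_bay_hall)}
    → {at(bay), key_at(k4,bay), open(d_bay_hall), open(d_hall_dock)}
  through step 3 (move(hall,bay)): drop {at(bay)}, keep {key_at(k4,bay), open(d_bay_hall), open(d_hall_dock)}, require {at(hall), open(d_bay_hall)}
    → {at(hall), key_at(k4,bay), open(d_bay_hall), open(d_hall_dock)}
  through step 2 (unlock(d_bay_hall)): drop {open(d_bay_hall)}, keep {at(hall), key_at(k4,bay), open(d_hall_dock)}, require {have(k4), locked(d_bay_hall)}
    → {at(hall), have(k4), key_at(k4,bay), locked(d_bay_hall), open(d_hall_dock)}
  through step 1 (move(dock,hall)): drop {at(hall)}, keep {have(k4), key_at(k4,bay), locked(d_bay_hall), open(d_hall_dock)}, require {at(dock), open(d_hall_dock)}
    → {at(dock), have(k4), key_at(k4,bay), locked(d_bay_hall), open(d_hall_dock)}

== RESULT ==
["at(dock)", "have(k4)", "key_at(k4,bay)", "locked(d_bay_hall)", "open(d_hall_dock)"]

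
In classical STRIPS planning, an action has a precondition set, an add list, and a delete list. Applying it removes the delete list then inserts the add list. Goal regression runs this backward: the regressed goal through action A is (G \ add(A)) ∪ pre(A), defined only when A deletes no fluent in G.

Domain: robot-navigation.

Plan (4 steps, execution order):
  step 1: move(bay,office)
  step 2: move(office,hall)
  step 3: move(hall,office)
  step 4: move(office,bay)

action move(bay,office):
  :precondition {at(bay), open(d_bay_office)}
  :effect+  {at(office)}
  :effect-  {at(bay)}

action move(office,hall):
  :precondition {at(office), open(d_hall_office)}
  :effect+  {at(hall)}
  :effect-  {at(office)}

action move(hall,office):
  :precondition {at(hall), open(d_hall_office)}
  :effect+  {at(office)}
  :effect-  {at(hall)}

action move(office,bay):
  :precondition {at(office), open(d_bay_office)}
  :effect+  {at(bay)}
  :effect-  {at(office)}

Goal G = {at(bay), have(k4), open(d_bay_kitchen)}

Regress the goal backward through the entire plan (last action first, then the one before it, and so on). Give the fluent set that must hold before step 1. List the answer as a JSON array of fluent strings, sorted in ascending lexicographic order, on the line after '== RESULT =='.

Work backward from the goal:
  through step 4 (move(office,bay)): drop {at(bay)}, keep {have(k4), open(d_bay_kitchen)}, require {at(office), open(d_bay_office)}
    → {at(office), have(k4), open(d_bay_kitchen), open(d_bay_office)}
  through step 3 (move(hall,office)): drop {at(office)}, keep {have(k4), open(d_bay_kitchen), open(d_bay_office)}, require {at(hall), open(d_hall_office)}
    → {at(hall), have(k4), open(d_bay_kitchen), open(d_bay_office), open(d_hall_office)}
  through step 2 (move(office,hall)): drop {at(hall)}, keep {have(k4), open(d_bay_kitchen), open(d_bay_office), open(d_hall_office)}, require {at(office), open(d_hall_office)}
    → {at(office), have(k4), open(d_bay_kitchen), open(d_bay_office), open(d_hall_office)}
  through step 1 (move(bay,office)): drop {at(office)}, keep {have(k4), open(d_bay_kitchen), open(d_bay_office), open(d_hall_office)}, require {at(bay), open(d_bay_office)}
    → {at(bay), have(k4), open(d_bay_kitchen), open(d_bay_office), open(d_hall_office)}

== RESULT ==
["at(bay)", "have(k4)", "open(d_bay_kitchen)", "open(d_bay_office)", "open(d_hall_office)"]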